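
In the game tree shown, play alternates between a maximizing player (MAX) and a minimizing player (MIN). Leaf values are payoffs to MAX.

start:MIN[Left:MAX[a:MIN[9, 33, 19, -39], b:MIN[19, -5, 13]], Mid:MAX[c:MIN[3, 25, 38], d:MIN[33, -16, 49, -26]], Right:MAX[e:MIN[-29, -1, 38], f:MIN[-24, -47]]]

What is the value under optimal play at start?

a (MIN): min(9, 33, 19, -39) = -39
b (MIN): min(19, -5, 13) = -5
Left (MAX): max(-39, -5) = -5
c (MIN): min(3, 25, 38) = 3
d (MIN): min(33, -16, 49, -26) = -26
Mid (MAX): max(3, -26) = 3
e (MIN): min(-29, -1, 38) = -29
f (MIN): min(-24, -47) = -47
Right (MAX): max(-29, -47) = -29
start (MIN): min(-5, 3, -29) = -29

-29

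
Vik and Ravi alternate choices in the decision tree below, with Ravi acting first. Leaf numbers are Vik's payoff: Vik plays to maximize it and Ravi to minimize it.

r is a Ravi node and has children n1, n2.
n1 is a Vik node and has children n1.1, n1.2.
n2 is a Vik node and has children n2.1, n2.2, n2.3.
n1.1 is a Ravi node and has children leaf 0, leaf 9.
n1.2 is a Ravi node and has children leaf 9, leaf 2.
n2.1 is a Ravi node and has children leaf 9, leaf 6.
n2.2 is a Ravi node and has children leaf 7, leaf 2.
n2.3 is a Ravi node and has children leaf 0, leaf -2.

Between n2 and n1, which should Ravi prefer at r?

n1

n2.1 (Ravi): min(9, 6) = 6
n2.2 (Ravi): min(7, 2) = 2
n2.3 (Ravi): min(0, -2) = -2
n2 (Vik): max(6, 2, -2) = 6
n1.1 (Ravi): min(0, 9) = 0
n1.2 (Ravi): min(9, 2) = 2
n1 (Vik): max(0, 2) = 2
Ravi prefers the lower value; n2=6, n1=2. n1 is better since 2 < 6.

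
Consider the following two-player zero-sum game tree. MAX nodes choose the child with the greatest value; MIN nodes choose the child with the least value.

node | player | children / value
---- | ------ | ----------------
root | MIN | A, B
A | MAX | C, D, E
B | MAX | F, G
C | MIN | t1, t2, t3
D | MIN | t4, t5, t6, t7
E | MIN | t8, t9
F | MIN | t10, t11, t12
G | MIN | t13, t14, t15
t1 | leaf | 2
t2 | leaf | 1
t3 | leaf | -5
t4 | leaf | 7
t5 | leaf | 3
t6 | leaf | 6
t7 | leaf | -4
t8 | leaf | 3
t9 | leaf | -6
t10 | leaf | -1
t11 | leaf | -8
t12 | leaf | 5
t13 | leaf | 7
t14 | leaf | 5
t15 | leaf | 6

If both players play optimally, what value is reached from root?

C (MIN): min(2, 1, -5) = -5
D (MIN): min(7, 3, 6, -4) = -4
E (MIN): min(3, -6) = -6
A (MAX): max(-5, -4, -6) = -4
F (MIN): min(-1, -8, 5) = -8
G (MIN): min(7, 5, 6) = 5
B (MAX): max(-8, 5) = 5
root (MIN): min(-4, 5) = -4

-4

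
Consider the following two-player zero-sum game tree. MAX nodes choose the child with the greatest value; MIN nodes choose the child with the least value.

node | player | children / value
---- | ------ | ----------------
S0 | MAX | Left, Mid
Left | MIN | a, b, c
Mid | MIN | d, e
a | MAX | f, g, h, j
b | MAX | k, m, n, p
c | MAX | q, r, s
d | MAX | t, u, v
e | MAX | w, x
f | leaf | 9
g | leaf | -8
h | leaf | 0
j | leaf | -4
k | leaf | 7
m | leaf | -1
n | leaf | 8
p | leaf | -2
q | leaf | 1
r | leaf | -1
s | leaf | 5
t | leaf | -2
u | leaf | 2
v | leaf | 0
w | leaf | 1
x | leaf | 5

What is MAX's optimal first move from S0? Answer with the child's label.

a (MAX): max(9, -8, 0, -4) = 9
b (MAX): max(7, -1, 8, -2) = 8
c (MAX): max(1, -1, 5) = 5
Left (MIN): min(9, 8, 5) = 5
d (MAX): max(-2, 2, 0) = 2
e (MAX): max(1, 5) = 5
Mid (MIN): min(2, 5) = 2
S0 (MAX): max(5, 2) = 5
MAX at S0 wants the highest of {Left=5, Mid=2}, so chooses Left.

Left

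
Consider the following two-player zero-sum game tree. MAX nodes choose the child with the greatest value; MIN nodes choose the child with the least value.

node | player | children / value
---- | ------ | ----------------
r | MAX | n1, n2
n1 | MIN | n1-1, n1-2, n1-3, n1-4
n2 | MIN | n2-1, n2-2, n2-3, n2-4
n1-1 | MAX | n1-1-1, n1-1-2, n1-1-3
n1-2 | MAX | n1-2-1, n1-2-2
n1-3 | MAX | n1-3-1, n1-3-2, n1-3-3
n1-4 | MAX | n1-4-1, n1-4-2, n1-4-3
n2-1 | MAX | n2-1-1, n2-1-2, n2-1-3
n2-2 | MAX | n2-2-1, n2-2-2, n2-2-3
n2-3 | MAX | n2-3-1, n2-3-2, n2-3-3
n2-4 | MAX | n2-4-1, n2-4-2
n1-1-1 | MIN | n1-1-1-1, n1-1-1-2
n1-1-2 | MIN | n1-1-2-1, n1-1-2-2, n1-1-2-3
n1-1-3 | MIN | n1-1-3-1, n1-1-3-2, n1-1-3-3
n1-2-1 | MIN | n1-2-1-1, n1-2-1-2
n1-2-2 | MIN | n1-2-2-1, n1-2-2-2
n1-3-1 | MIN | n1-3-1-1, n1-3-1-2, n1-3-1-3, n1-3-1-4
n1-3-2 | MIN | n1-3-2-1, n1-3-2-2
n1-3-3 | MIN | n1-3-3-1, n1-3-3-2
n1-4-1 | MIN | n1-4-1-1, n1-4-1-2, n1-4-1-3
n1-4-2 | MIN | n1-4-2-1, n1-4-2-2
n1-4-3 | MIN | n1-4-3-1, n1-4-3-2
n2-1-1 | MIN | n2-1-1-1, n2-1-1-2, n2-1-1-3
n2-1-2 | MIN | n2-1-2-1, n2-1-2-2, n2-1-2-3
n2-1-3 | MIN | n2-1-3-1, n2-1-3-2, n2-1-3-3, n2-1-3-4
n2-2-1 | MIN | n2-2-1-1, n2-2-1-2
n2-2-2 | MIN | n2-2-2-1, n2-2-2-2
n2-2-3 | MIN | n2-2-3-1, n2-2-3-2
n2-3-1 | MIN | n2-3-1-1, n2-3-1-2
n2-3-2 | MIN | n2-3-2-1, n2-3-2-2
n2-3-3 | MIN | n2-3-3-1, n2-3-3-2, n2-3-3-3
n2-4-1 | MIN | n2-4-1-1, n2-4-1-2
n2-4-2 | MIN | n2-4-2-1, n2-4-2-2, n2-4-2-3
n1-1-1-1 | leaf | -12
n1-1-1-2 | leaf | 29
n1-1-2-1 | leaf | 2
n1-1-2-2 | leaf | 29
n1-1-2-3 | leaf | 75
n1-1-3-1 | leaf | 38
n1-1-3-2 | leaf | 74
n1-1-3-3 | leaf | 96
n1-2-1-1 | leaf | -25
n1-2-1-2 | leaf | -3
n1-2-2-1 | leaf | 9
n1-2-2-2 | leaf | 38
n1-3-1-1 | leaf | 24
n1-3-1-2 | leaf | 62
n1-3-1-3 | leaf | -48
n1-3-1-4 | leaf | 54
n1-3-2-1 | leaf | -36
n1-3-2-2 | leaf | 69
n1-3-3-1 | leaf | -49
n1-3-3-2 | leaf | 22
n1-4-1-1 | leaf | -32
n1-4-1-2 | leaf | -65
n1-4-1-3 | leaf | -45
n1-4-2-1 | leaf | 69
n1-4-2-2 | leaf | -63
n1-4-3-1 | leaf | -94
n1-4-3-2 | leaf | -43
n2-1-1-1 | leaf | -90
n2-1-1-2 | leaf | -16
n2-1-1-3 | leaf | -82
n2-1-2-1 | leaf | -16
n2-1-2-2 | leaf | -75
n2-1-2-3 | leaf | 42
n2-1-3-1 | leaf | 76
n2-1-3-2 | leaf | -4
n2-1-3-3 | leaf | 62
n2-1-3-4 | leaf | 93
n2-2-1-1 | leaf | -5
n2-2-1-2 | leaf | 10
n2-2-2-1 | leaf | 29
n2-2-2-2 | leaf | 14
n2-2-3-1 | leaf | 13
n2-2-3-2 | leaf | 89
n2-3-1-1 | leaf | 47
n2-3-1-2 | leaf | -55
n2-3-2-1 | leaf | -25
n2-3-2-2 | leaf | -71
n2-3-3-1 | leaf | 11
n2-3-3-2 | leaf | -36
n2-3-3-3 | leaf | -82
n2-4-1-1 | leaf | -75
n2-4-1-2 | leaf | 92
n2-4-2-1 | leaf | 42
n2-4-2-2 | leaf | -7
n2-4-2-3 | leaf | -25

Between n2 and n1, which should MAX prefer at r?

n2

n2-1-1 (MIN): min(-90, -16, -82) = -90
n2-1-2 (MIN): min(-16, -75, 42) = -75
n2-1-3 (MIN): min(76, -4, 62, 93) = -4
n2-1 (MAX): max(-90, -75, -4) = -4
n2-2-1 (MIN): min(-5, 10) = -5
n2-2-2 (MIN): min(29, 14) = 14
n2-2-3 (MIN): min(13, 89) = 13
n2-2 (MAX): max(-5, 14, 13) = 14
n2-3-1 (MIN): min(47, -55) = -55
n2-3-2 (MIN): min(-25, -71) = -71
n2-3-3 (MIN): min(11, -36, -82) = -82
n2-3 (MAX): max(-55, -71, -82) = -55
n2-4-1 (MIN): min(-75, 92) = -75
n2-4-2 (MIN): min(42, -7, -25) = -25
n2-4 (MAX): max(-75, -25) = -25
n2 (MIN): min(-4, 14, -55, -25) = -55
n1-1-1 (MIN): min(-12, 29) = -12
n1-1-2 (MIN): min(2, 29, 75) = 2
n1-1-3 (MIN): min(38, 74, 96) = 38
n1-1 (MAX): max(-12, 2, 38) = 38
n1-2-1 (MIN): min(-25, -3) = -25
n1-2-2 (MIN): min(9, 38) = 9
n1-2 (MAX): max(-25, 9) = 9
n1-3-1 (MIN): min(24, 62, -48, 54) = -48
n1-3-2 (MIN): min(-36, 69) = -36
n1-3-3 (MIN): min(-49, 22) = -49
n1-3 (MAX): max(-48, -36, -49) = -36
n1-4-1 (MIN): min(-32, -65, -45) = -65
n1-4-2 (MIN): min(69, -63) = -63
n1-4-3 (MIN): min(-94, -43) = -94
n1-4 (MAX): max(-65, -63, -94) = -63
n1 (MIN): min(38, 9, -36, -63) = -63
MAX prefers the higher value; n2=-55, n1=-63. n2 is better since -55 > -63.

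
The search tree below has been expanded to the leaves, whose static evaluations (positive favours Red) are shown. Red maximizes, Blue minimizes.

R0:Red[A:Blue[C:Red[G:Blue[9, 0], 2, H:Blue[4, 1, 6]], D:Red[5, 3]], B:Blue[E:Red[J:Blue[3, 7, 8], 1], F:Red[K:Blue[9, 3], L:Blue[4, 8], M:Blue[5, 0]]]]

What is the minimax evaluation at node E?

J (Blue): min(3, 7, 8) = 3
E (Red): max(3, 1) = 3

3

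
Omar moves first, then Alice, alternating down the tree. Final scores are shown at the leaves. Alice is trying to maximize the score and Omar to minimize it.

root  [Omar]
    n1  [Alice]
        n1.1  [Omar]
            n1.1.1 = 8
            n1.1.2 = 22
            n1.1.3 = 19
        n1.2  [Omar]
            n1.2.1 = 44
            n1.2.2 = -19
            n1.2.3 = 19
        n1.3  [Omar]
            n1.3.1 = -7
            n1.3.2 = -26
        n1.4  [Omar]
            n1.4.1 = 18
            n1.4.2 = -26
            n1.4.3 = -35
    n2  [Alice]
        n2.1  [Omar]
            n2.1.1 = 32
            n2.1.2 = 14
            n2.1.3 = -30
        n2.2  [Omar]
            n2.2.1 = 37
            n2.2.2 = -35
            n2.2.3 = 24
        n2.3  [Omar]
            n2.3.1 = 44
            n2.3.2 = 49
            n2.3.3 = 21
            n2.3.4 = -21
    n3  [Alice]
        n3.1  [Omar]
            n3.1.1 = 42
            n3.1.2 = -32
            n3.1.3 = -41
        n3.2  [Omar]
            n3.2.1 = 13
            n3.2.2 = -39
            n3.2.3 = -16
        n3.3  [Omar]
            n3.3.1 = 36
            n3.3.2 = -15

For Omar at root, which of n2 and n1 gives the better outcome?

n2.1 (Omar): min(32, 14, -30) = -30
n2.2 (Omar): min(37, -35, 24) = -35
n2.3 (Omar): min(44, 49, 21, -21) = -21
n2 (Alice): max(-30, -35, -21) = -21
n1.1 (Omar): min(8, 22, 19) = 8
n1.2 (Omar): min(44, -19, 19) = -19
n1.3 (Omar): min(-7, -26) = -26
n1.4 (Omar): min(18, -26, -35) = -35
n1 (Alice): max(8, -19, -26, -35) = 8
Omar prefers the lower value; n2=-21, n1=8. n2 is better since -21 < 8.

n2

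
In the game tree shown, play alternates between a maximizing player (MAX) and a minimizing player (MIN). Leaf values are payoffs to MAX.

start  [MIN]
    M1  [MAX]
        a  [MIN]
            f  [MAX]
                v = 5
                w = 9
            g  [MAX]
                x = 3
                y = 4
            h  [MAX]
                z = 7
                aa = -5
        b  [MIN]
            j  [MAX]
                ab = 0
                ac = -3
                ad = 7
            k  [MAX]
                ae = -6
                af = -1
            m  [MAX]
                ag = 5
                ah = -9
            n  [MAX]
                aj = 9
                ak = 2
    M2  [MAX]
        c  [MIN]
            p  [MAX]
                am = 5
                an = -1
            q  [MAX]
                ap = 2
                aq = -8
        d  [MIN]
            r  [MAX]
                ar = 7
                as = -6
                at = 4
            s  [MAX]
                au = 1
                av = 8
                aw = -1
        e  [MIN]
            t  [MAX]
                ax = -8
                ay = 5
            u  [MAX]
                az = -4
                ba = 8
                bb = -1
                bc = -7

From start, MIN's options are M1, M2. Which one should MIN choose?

M1

f (MAX): max(5, 9) = 9
g (MAX): max(3, 4) = 4
h (MAX): max(7, -5) = 7
a (MIN): min(9, 4, 7) = 4
j (MAX): max(0, -3, 7) = 7
k (MAX): max(-6, -1) = -1
m (MAX): max(5, -9) = 5
n (MAX): max(9, 2) = 9
b (MIN): min(7, -1, 5, 9) = -1
M1 (MAX): max(4, -1) = 4
p (MAX): max(5, -1) = 5
q (MAX): max(2, -8) = 2
c (MIN): min(5, 2) = 2
r (MAX): max(7, -6, 4) = 7
s (MAX): max(1, 8, -1) = 8
d (MIN): min(7, 8) = 7
t (MAX): max(-8, 5) = 5
u (MAX): max(-4, 8, -1, -7) = 8
e (MIN): min(5, 8) = 5
M2 (MAX): max(2, 7, 5) = 7
start (MIN): min(4, 7) = 4
MIN at start wants the lowest of {M1=4, M2=7}, so chooses M1.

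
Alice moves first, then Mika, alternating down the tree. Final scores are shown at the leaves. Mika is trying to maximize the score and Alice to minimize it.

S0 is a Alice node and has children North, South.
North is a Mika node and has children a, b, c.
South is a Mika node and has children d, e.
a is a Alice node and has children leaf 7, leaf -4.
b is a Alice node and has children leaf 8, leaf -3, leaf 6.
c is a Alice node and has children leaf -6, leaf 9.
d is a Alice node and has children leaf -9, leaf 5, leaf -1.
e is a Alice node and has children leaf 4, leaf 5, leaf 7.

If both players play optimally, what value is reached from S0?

-3

a (Alice): min(7, -4) = -4
b (Alice): min(8, -3, 6) = -3
c (Alice): min(-6, 9) = -6
North (Mika): max(-4, -3, -6) = -3
d (Alice): min(-9, 5, -1) = -9
e (Alice): min(4, 5, 7) = 4
South (Mika): max(-9, 4) = 4
S0 (Alice): min(-3, 4) = -3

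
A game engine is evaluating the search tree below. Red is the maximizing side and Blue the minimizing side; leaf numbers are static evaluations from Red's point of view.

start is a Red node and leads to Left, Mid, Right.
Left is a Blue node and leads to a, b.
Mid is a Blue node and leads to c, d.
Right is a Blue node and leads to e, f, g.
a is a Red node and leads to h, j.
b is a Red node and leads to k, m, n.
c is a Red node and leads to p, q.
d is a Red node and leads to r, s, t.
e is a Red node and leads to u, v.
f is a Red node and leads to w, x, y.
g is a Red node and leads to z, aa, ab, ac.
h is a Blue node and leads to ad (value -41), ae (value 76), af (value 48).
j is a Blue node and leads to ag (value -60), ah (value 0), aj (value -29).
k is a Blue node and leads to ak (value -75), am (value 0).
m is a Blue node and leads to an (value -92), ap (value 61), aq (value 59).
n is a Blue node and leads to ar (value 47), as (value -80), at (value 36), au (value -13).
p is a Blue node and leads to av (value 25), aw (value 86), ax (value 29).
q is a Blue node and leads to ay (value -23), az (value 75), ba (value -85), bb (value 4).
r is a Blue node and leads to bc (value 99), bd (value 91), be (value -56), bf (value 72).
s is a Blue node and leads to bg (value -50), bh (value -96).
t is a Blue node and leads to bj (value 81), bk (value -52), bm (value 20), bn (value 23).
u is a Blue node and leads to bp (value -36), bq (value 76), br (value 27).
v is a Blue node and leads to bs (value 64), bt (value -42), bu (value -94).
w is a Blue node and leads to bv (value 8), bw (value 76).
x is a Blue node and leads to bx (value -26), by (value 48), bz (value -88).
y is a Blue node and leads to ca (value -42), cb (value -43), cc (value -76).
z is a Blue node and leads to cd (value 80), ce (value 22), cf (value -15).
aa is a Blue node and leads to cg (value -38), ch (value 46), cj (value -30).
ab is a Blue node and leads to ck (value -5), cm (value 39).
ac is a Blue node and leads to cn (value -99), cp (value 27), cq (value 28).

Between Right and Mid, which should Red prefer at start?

u (Blue): min(-36, 76, 27) = -36
v (Blue): min(64, -42, -94) = -94
e (Red): max(-36, -94) = -36
w (Blue): min(8, 76) = 8
x (Blue): min(-26, 48, -88) = -88
y (Blue): min(-42, -43, -76) = -76
f (Red): max(8, -88, -76) = 8
z (Blue): min(80, 22, -15) = -15
aa (Blue): min(-38, 46, -30) = -38
ab (Blue): min(-5, 39) = -5
ac (Blue): min(-99, 27, 28) = -99
g (Red): max(-15, -38, -5, -99) = -5
Right (Blue): min(-36, 8, -5) = -36
p (Blue): min(25, 86, 29) = 25
q (Blue): min(-23, 75, -85, 4) = -85
c (Red): max(25, -85) = 25
r (Blue): min(99, 91, -56, 72) = -56
s (Blue): min(-50, -96) = -96
t (Blue): min(81, -52, 20, 23) = -52
d (Red): max(-56, -96, -52) = -52
Mid (Blue): min(25, -52) = -52
Red prefers the higher value; Right=-36, Mid=-52. Right is better since -36 > -52.

Right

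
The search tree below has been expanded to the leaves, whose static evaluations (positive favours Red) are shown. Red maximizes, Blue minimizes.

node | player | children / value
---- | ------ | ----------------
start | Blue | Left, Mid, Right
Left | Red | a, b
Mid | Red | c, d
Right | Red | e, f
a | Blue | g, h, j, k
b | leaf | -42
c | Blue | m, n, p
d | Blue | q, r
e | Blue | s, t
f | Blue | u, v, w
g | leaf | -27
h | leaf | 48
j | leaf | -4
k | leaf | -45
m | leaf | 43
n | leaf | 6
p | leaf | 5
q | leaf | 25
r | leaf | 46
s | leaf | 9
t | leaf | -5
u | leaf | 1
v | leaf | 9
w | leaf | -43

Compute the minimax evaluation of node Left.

a (Blue): min(-27, 48, -4, -45) = -45
Left (Red): max(-45, -42) = -42

-42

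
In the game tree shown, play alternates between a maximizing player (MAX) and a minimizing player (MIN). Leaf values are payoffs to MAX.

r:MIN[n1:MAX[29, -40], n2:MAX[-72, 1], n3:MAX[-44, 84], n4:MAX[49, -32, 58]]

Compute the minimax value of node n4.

58

n4 (MAX): max(49, -32, 58) = 58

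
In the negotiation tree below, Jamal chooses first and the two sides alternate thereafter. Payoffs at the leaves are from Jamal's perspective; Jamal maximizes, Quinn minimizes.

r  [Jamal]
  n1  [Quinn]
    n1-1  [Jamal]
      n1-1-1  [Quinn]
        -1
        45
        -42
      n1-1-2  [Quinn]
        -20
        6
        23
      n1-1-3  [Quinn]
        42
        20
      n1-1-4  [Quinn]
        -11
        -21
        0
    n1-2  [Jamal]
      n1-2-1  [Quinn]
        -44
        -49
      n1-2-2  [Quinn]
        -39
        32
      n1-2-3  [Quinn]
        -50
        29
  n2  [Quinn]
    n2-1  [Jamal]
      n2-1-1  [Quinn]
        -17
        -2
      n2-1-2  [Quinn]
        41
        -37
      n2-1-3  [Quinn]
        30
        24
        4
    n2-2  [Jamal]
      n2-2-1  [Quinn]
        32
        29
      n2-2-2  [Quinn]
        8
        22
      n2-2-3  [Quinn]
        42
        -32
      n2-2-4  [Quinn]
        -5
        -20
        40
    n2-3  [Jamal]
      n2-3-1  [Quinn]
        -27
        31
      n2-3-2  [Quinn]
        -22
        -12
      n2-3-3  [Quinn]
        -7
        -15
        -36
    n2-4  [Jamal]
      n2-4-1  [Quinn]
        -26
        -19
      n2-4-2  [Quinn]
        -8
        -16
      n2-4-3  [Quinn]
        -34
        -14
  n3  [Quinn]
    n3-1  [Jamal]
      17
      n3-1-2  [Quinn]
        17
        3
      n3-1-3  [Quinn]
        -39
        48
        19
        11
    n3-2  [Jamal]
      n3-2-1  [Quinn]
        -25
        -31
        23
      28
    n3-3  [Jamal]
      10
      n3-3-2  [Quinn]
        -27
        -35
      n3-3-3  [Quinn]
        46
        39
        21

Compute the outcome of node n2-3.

-22

n2-3-1 (Quinn): min(-27, 31) = -27
n2-3-2 (Quinn): min(-22, -12) = -22
n2-3-3 (Quinn): min(-7, -15, -36) = -36
n2-3 (Jamal): max(-27, -22, -36) = -22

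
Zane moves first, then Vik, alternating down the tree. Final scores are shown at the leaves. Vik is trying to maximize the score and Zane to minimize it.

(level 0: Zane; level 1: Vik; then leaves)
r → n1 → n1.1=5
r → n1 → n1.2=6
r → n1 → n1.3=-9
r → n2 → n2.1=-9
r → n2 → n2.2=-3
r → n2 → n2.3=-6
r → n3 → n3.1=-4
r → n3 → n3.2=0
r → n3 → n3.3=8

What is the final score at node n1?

6

n1 (Vik): max(5, 6, -9) = 6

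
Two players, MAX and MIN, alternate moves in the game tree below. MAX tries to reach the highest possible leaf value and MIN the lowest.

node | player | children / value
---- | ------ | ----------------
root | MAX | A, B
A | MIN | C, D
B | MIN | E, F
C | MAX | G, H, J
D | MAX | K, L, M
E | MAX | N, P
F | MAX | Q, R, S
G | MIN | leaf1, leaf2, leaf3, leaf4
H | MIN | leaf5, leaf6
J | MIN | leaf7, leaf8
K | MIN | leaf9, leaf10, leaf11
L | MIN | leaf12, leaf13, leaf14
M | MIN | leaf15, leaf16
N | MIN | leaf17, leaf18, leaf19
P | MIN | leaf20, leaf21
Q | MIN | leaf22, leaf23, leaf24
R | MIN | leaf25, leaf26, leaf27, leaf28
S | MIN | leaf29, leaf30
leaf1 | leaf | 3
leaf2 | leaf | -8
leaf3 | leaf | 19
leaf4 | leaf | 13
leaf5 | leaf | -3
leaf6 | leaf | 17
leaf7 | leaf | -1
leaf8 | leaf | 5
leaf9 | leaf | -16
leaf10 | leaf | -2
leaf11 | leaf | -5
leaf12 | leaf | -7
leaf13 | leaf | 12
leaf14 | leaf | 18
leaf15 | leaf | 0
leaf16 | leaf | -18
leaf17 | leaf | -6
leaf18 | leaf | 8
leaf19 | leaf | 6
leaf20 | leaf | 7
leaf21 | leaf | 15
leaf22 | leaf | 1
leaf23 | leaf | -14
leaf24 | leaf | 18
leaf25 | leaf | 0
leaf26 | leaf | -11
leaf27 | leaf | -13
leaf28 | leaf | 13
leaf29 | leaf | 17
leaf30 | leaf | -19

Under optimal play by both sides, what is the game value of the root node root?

G (MIN): min(3, -8, 19, 13) = -8
H (MIN): min(-3, 17) = -3
J (MIN): min(-1, 5) = -1
C (MAX): max(-8, -3, -1) = -1
K (MIN): min(-16, -2, -5) = -16
L (MIN): min(-7, 12, 18) = -7
M (MIN): min(0, -18) = -18
D (MAX): max(-16, -7, -18) = -7
A (MIN): min(-1, -7) = -7
N (MIN): min(-6, 8, 6) = -6
P (MIN): min(7, 15) = 7
E (MAX): max(-6, 7) = 7
Q (MIN): min(1, -14, 18) = -14
R (MIN): min(0, -11, -13, 13) = -13
S (MIN): min(17, -19) = -19
F (MAX): max(-14, -13, -19) = -13
B (MIN): min(7, -13) = -13
root (MAX): max(-7, -13) = -7

-7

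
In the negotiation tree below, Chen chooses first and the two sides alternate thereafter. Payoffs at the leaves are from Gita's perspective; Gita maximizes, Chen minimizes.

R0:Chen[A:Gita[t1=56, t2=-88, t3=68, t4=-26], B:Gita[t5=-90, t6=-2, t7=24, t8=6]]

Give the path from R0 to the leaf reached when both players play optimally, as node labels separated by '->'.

A (Gita): max(56, -88, 68, -26) = 68
B (Gita): max(-90, -2, 24, 6) = 24
R0 (Chen): min(68, 24) = 24
At R0, Chen picks B (lowest: 24).
At B, Gita picks t7 (highest: 24).
Terminal value 24.

R0 -> B -> t7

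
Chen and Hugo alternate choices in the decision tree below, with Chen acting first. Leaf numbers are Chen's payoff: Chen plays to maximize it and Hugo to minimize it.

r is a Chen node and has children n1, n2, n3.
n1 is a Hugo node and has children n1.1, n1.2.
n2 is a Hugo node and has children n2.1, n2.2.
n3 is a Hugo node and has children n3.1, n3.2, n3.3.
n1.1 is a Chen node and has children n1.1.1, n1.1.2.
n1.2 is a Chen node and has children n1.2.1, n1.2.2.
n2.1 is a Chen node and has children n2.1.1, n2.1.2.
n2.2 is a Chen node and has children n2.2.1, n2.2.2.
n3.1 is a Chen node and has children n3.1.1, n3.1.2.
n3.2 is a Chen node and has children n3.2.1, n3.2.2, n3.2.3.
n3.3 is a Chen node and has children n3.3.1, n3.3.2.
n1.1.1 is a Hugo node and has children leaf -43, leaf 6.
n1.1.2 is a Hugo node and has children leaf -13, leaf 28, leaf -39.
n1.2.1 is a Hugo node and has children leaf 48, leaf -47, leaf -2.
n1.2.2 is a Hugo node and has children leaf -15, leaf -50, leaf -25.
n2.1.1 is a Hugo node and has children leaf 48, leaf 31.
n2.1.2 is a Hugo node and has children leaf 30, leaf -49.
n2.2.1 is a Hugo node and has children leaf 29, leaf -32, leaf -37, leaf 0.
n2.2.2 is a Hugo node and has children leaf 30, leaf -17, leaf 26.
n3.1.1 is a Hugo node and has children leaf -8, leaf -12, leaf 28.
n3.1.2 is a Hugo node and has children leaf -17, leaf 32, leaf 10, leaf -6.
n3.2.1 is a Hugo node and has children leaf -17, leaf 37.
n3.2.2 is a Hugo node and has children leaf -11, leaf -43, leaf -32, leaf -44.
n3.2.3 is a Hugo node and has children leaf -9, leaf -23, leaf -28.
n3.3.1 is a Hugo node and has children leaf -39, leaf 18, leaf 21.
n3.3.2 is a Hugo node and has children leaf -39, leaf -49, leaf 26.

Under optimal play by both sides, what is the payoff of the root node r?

-17

n1.1.1 (Hugo): min(-43, 6) = -43
n1.1.2 (Hugo): min(-13, 28, -39) = -39
n1.1 (Chen): max(-43, -39) = -39
n1.2.1 (Hugo): min(48, -47, -2) = -47
n1.2.2 (Hugo): min(-15, -50, -25) = -50
n1.2 (Chen): max(-47, -50) = -47
n1 (Hugo): min(-39, -47) = -47
n2.1.1 (Hugo): min(48, 31) = 31
n2.1.2 (Hugo): min(30, -49) = -49
n2.1 (Chen): max(31, -49) = 31
n2.2.1 (Hugo): min(29, -32, -37, 0) = -37
n2.2.2 (Hugo): min(30, -17, 26) = -17
n2.2 (Chen): max(-37, -17) = -17
n2 (Hugo): min(31, -17) = -17
n3.1.1 (Hugo): min(-8, -12, 28) = -12
n3.1.2 (Hugo): min(-17, 32, 10, -6) = -17
n3.1 (Chen): max(-12, -17) = -12
n3.2.1 (Hugo): min(-17, 37) = -17
n3.2.2 (Hugo): min(-11, -43, -32, -44) = -44
n3.2.3 (Hugo): min(-9, -23, -28) = -28
n3.2 (Chen): max(-17, -44, -28) = -17
n3.3.1 (Hugo): min(-39, 18, 21) = -39
n3.3.2 (Hugo): min(-39, -49, 26) = -49
n3.3 (Chen): max(-39, -49) = -39
n3 (Hugo): min(-12, -17, -39) = -39
r (Chen): max(-47, -17, -39) = -17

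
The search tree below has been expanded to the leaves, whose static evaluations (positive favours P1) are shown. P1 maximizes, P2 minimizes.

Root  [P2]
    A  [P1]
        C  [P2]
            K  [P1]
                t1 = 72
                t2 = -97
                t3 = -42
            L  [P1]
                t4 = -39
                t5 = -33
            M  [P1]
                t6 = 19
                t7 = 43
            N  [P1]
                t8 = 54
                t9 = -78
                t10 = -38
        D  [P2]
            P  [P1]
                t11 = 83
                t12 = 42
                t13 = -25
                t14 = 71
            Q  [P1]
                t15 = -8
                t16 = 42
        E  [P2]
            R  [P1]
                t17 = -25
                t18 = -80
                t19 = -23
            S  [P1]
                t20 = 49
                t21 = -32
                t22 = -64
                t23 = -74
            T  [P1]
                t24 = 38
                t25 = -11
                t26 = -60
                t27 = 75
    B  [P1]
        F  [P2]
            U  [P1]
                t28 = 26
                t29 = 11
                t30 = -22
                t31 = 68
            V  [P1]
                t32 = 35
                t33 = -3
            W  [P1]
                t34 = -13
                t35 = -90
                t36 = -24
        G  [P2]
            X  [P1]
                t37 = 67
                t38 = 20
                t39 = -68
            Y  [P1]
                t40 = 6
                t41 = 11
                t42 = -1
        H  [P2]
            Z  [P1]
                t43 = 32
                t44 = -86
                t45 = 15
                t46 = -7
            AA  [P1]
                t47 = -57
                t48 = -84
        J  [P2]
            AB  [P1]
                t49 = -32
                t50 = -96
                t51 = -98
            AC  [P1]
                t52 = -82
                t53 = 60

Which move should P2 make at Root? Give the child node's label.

K (P1): max(72, -97, -42) = 72
L (P1): max(-39, -33) = -33
M (P1): max(19, 43) = 43
N (P1): max(54, -78, -38) = 54
C (P2): min(72, -33, 43, 54) = -33
P (P1): max(83, 42, -25, 71) = 83
Q (P1): max(-8, 42) = 42
D (P2): min(83, 42) = 42
R (P1): max(-25, -80, -23) = -23
S (P1): max(49, -32, -64, -74) = 49
T (P1): max(38, -11, -60, 75) = 75
E (P2): min(-23, 49, 75) = -23
A (P1): max(-33, 42, -23) = 42
U (P1): max(26, 11, -22, 68) = 68
V (P1): max(35, -3) = 35
W (P1): max(-13, -90, -24) = -13
F (P2): min(68, 35, -13) = -13
X (P1): max(67, 20, -68) = 67
Y (P1): max(6, 11, -1) = 11
G (P2): min(67, 11) = 11
Z (P1): max(32, -86, 15, -7) = 32
AA (P1): max(-57, -84) = -57
H (P2): min(32, -57) = -57
AB (P1): max(-32, -96, -98) = -32
AC (P1): max(-82, 60) = 60
J (P2): min(-32, 60) = -32
B (P1): max(-13, 11, -57, -32) = 11
Root (P2): min(42, 11) = 11
P2 at Root wants the lowest of {A=42, B=11}, so chooses B.

B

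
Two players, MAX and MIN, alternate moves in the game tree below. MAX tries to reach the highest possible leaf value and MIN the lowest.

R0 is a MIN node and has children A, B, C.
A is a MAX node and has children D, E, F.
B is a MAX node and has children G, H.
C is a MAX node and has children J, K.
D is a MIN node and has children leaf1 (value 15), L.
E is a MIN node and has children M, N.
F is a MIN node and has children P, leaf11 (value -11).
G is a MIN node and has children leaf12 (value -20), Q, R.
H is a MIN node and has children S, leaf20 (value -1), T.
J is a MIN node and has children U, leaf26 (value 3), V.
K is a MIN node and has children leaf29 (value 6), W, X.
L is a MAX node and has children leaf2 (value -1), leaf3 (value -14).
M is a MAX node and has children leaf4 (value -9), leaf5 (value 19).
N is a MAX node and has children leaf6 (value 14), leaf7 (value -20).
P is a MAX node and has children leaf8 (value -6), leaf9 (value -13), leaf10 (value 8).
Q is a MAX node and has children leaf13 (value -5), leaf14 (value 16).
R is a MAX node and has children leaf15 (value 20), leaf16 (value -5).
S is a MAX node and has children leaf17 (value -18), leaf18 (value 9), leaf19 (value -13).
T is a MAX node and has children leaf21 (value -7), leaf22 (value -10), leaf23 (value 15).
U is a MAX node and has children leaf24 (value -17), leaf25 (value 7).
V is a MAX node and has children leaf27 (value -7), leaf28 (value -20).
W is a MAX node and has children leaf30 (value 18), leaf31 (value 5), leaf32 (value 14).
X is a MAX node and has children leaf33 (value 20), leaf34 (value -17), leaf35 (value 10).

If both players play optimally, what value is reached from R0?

-1

L (MAX): max(-1, -14) = -1
D (MIN): min(15, -1) = -1
M (MAX): max(-9, 19) = 19
N (MAX): max(14, -20) = 14
E (MIN): min(19, 14) = 14
P (MAX): max(-6, -13, 8) = 8
F (MIN): min(8, -11) = -11
A (MAX): max(-1, 14, -11) = 14
Q (MAX): max(-5, 16) = 16
R (MAX): max(20, -5) = 20
G (MIN): min(-20, 16, 20) = -20
S (MAX): max(-18, 9, -13) = 9
T (MAX): max(-7, -10, 15) = 15
H (MIN): min(9, -1, 15) = -1
B (MAX): max(-20, -1) = -1
U (MAX): max(-17, 7) = 7
V (MAX): max(-7, -20) = -7
J (MIN): min(7, 3, -7) = -7
W (MAX): max(18, 5, 14) = 18
X (MAX): max(20, -17, 10) = 20
K (MIN): min(6, 18, 20) = 6
C (MAX): max(-7, 6) = 6
R0 (MIN): min(14, -1, 6) = -1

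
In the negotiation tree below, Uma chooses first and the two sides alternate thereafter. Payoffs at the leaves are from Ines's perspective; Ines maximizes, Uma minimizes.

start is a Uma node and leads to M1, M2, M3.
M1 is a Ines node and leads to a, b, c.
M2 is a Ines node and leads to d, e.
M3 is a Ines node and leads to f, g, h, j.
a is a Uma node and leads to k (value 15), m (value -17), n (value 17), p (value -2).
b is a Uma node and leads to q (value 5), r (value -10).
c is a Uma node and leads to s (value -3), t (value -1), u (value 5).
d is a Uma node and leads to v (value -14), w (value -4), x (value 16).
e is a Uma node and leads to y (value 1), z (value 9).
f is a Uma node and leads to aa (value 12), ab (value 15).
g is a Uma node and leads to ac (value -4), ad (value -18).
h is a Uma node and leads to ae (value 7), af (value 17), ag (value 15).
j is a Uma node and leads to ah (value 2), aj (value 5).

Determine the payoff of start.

a (Uma): min(15, -17, 17, -2) = -17
b (Uma): min(5, -10) = -10
c (Uma): min(-3, -1, 5) = -3
M1 (Ines): max(-17, -10, -3) = -3
d (Uma): min(-14, -4, 16) = -14
e (Uma): min(1, 9) = 1
M2 (Ines): max(-14, 1) = 1
f (Uma): min(12, 15) = 12
g (Uma): min(-4, -18) = -18
h (Uma): min(7, 17, 15) = 7
j (Uma): min(2, 5) = 2
M3 (Ines): max(12, -18, 7, 2) = 12
start (Uma): min(-3, 1, 12) = -3

-3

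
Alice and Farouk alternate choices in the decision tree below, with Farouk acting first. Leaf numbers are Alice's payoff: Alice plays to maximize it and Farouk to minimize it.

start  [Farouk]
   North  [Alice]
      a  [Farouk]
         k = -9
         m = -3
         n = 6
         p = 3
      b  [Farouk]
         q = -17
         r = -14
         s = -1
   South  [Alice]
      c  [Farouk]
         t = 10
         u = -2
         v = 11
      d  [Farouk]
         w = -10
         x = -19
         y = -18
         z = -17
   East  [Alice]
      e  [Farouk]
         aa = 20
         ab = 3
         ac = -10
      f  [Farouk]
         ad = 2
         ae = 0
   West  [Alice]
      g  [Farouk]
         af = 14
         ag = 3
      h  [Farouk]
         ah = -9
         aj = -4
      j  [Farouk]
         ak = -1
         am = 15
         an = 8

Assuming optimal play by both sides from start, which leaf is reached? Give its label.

k

a (Farouk): min(-9, -3, 6, 3) = -9
b (Farouk): min(-17, -14, -1) = -17
North (Alice): max(-9, -17) = -9
c (Farouk): min(10, -2, 11) = -2
d (Farouk): min(-10, -19, -18, -17) = -19
South (Alice): max(-2, -19) = -2
e (Farouk): min(20, 3, -10) = -10
f (Farouk): min(2, 0) = 0
East (Alice): max(-10, 0) = 0
g (Farouk): min(14, 3) = 3
h (Farouk): min(-9, -4) = -9
j (Farouk): min(-1, 15, 8) = -1
West (Alice): max(3, -9, -1) = 3
start (Farouk): min(-9, -2, 0, 3) = -9
At start, Farouk picks North (lowest: -9).
At North, Alice picks a (highest: -9).
At a, Farouk picks k (lowest: -9).
Terminal value -9.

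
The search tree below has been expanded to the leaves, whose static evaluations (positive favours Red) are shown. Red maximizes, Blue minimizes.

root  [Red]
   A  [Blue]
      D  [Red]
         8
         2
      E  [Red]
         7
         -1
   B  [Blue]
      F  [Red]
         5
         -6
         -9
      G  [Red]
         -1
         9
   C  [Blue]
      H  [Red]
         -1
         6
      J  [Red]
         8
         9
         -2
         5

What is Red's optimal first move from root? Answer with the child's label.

D (Red): max(8, 2) = 8
E (Red): max(7, -1) = 7
A (Blue): min(8, 7) = 7
F (Red): max(5, -6, -9) = 5
G (Red): max(-1, 9) = 9
B (Blue): min(5, 9) = 5
H (Red): max(-1, 6) = 6
J (Red): max(8, 9, -2, 5) = 9
C (Blue): min(6, 9) = 6
root (Red): max(7, 5, 6) = 7
Red at root wants the highest of {A=7, B=5, C=6}, so chooses A.

A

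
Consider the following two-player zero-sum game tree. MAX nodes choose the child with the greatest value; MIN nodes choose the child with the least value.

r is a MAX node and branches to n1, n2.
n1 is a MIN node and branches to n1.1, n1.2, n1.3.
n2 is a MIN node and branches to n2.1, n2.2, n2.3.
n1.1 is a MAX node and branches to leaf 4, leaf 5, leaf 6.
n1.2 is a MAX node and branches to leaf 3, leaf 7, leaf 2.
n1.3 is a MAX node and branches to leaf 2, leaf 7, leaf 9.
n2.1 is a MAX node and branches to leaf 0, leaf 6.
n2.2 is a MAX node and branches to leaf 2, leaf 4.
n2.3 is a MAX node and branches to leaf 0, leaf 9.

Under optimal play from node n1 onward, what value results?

6

n1.1 (MAX): max(4, 5, 6) = 6
n1.2 (MAX): max(3, 7, 2) = 7
n1.3 (MAX): max(2, 7, 9) = 9
n1 (MIN): min(6, 7, 9) = 6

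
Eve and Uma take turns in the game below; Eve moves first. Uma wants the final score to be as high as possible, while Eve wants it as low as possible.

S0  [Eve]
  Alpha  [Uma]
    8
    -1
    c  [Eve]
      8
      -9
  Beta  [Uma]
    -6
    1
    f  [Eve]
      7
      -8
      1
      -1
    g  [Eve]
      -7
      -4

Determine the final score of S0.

1

c (Eve): min(8, -9) = -9
Alpha (Uma): max(8, -1, -9) = 8
f (Eve): min(7, -8, 1, -1) = -8
g (Eve): min(-7, -4) = -7
Beta (Uma): max(-6, 1, -8, -7) = 1
S0 (Eve): min(8, 1) = 1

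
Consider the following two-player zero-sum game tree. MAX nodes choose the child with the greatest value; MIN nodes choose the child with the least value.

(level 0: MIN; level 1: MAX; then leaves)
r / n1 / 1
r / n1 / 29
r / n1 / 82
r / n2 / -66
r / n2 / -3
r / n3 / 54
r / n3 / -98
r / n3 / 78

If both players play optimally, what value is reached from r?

-3

n1 (MAX): max(1, 29, 82) = 82
n2 (MAX): max(-66, -3) = -3
n3 (MAX): max(54, -98, 78) = 78
r (MIN): min(82, -3, 78) = -3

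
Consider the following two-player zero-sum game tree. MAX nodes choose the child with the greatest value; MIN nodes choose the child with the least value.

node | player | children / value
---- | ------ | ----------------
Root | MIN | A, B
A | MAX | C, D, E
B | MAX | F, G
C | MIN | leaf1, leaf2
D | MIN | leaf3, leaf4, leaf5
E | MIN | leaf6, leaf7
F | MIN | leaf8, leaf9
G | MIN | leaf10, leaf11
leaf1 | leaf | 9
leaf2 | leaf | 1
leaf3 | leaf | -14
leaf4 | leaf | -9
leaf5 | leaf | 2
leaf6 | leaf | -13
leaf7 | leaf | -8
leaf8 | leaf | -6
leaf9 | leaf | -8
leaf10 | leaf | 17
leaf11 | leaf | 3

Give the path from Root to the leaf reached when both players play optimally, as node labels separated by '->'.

C (MIN): min(9, 1) = 1
D (MIN): min(-14, -9, 2) = -14
E (MIN): min(-13, -8) = -13
A (MAX): max(1, -14, -13) = 1
F (MIN): min(-6, -8) = -8
G (MIN): min(17, 3) = 3
B (MAX): max(-8, 3) = 3
Root (MIN): min(1, 3) = 1
At Root, MIN picks A (lowest: 1).
At A, MAX picks C (highest: 1).
At C, MIN picks leaf2 (lowest: 1).
Terminal value 1.

Root -> A -> C -> leaf2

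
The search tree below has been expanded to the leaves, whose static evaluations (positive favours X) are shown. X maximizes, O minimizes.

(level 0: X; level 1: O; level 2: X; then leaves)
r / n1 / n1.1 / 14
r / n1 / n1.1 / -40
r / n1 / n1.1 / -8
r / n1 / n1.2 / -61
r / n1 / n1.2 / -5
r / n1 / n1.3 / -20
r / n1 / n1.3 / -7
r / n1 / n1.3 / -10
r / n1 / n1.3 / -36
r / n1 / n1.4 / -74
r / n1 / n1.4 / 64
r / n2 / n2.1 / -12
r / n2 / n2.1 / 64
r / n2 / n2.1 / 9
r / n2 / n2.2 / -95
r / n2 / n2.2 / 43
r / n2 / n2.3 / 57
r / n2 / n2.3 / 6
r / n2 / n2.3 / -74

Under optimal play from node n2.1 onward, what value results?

n2.1 (X): max(-12, 64, 9) = 64

64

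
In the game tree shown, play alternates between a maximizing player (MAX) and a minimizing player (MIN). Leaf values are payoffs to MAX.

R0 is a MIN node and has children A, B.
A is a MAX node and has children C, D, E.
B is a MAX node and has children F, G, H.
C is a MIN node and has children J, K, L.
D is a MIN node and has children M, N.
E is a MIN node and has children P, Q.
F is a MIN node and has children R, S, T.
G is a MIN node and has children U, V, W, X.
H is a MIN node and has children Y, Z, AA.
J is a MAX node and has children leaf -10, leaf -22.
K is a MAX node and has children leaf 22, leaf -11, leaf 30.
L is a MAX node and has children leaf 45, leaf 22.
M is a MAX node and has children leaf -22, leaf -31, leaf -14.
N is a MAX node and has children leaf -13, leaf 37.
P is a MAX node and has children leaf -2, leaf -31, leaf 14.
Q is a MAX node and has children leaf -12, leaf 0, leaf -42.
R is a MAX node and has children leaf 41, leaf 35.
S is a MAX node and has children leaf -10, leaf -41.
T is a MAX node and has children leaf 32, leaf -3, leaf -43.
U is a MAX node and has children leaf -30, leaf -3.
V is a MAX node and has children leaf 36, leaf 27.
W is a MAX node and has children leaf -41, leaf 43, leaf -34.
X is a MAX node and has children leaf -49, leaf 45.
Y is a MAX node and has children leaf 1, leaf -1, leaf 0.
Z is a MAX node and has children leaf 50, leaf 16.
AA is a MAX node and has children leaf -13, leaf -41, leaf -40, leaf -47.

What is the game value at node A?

0

J (MAX): max(-10, -22) = -10
K (MAX): max(22, -11, 30) = 30
L (MAX): max(45, 22) = 45
C (MIN): min(-10, 30, 45) = -10
M (MAX): max(-22, -31, -14) = -14
N (MAX): max(-13, 37) = 37
D (MIN): min(-14, 37) = -14
P (MAX): max(-2, -31, 14) = 14
Q (MAX): max(-12, 0, -42) = 0
E (MIN): min(14, 0) = 0
A (MAX): max(-10, -14, 0) = 0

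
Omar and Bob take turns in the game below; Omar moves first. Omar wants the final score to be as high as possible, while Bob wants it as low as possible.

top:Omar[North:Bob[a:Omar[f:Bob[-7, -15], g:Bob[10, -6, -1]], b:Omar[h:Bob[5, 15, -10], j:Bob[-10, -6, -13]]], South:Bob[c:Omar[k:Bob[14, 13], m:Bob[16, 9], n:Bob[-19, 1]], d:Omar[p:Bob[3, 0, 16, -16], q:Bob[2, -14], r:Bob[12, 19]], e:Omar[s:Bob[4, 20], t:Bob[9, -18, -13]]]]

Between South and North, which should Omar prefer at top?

k (Bob): min(14, 13) = 13
m (Bob): min(16, 9) = 9
n (Bob): min(-19, 1) = -19
c (Omar): max(13, 9, -19) = 13
p (Bob): min(3, 0, 16, -16) = -16
q (Bob): min(2, -14) = -14
r (Bob): min(12, 19) = 12
d (Omar): max(-16, -14, 12) = 12
s (Bob): min(4, 20) = 4
t (Bob): min(9, -18, -13) = -18
e (Omar): max(4, -18) = 4
South (Bob): min(13, 12, 4) = 4
f (Bob): min(-7, -15) = -15
g (Bob): min(10, -6, -1) = -6
a (Omar): max(-15, -6) = -6
h (Bob): min(5, 15, -10) = -10
j (Bob): min(-10, -6, -13) = -13
b (Omar): max(-10, -13) = -10
North (Bob): min(-6, -10) = -10
Omar prefers the higher value; South=4, North=-10. South is better since 4 > -10.

South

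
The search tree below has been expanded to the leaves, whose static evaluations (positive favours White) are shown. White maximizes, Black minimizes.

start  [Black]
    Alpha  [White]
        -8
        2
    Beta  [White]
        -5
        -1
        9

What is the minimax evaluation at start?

2

Alpha (White): max(-8, 2) = 2
Beta (White): max(-5, -1, 9) = 9
start (Black): min(2, 9) = 2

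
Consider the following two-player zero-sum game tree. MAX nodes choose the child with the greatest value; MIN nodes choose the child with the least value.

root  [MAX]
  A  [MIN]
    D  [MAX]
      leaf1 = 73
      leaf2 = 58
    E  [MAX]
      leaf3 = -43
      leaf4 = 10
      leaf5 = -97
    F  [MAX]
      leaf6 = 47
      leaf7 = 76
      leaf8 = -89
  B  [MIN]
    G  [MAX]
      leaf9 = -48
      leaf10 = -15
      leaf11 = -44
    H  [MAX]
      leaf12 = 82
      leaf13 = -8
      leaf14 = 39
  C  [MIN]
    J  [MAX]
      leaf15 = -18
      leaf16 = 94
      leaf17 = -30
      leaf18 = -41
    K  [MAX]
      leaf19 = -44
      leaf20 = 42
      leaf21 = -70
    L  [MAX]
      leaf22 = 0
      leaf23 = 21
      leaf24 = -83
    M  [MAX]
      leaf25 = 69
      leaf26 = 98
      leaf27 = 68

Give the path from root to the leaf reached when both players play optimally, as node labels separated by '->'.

D (MAX): max(73, 58) = 73
E (MAX): max(-43, 10, -97) = 10
F (MAX): max(47, 76, -89) = 76
A (MIN): min(73, 10, 76) = 10
G (MAX): max(-48, -15, -44) = -15
H (MAX): max(82, -8, 39) = 82
B (MIN): min(-15, 82) = -15
J (MAX): max(-18, 94, -30, -41) = 94
K (MAX): max(-44, 42, -70) = 42
L (MAX): max(0, 21, -83) = 21
M (MAX): max(69, 98, 68) = 98
C (MIN): min(94, 42, 21, 98) = 21
root (MAX): max(10, -15, 21) = 21
At root, MAX picks C (highest: 21).
At C, MIN picks L (lowest: 21).
At L, MAX picks leaf23 (highest: 21).
Terminal value 21.

root -> C -> L -> leaf23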